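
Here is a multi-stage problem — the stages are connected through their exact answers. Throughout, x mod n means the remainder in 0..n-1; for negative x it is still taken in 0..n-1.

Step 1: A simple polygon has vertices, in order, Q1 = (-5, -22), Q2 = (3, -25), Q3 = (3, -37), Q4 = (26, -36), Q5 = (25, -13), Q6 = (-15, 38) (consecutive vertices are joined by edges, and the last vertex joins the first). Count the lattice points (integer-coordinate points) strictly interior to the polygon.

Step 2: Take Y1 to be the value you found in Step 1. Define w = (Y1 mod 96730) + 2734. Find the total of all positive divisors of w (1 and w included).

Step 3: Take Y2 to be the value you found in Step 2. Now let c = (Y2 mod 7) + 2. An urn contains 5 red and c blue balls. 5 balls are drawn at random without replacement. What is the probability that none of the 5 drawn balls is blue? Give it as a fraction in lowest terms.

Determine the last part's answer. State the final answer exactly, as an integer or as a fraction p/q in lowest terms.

1/252

Step 1: cross terms: (-5*-25 - 3*-22)=191, (3*-37 - 3*-25)=-36, (3*-36 - 26*-37)=854, (26*-13 - 25*-36)=562, (25*38 - -15*-13)=755, (-15*-22 - -5*38)=520; twice the area = |2846| = 2846; area = 1423; boundary points = 1 + 12 + 1 + 1 + 1 + 10 = 26; strictly interior points = area - boundary/2 + 1 = 1411; answer 1411
Step 2: Y1 = 1411; w = 4145; 4145 = 5 * 829; sigma = (1 + 5) * (1 + 829) = 6 * 830 = 4980; answer 4980
Step 3: Y2 = 4980; c = 5; total draws C(10,5) = 252; favorable C(5,5) = 1; P = 1/252; answer 1/252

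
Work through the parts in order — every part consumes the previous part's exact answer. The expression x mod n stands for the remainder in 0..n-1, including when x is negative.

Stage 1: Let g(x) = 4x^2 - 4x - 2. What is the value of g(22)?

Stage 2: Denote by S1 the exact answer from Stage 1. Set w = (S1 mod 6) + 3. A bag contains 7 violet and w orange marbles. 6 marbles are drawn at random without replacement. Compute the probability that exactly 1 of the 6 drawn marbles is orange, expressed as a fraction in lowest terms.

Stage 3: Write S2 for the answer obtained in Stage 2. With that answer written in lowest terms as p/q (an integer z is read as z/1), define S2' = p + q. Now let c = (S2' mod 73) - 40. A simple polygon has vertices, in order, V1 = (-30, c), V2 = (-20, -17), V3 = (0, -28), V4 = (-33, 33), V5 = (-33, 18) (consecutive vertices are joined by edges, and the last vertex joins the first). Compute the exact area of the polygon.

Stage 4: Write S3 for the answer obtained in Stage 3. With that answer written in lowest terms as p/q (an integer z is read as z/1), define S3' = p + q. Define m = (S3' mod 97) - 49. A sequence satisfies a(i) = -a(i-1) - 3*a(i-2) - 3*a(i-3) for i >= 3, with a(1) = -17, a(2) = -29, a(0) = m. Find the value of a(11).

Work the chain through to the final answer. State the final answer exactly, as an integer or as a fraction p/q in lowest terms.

Stage 1: 4*(22)^2 - 4*(22)^1 - 2 = (1936) + (-88) + (-2) = 1846; answer 1846
Stage 2: S1 = 1846; w = 7; total draws C(14,6) = 3003; favorable C(7,1)*C(7,5) = 147; P = 7/143; answer 7/143
Stage 3: S2 = 7/143; threaded value p + q = 150; c = -36; cross terms: (-30*-17 - -20*-36)=-210, (-20*-28 - 0*-17)=560, (0*33 - -33*-28)=-924, (-33*18 - -33*33)=495, (-33*-36 - -30*18)=1728; twice the area = |1649| = 1649; area = 1649/2; answer 1649/2
Stage 4: S3 = 1649/2; threaded value p + q = 1651; m = -47; a(3) = -1*(-29) - 3*(-17) - 3*(-47) = 221; iterating: a(3)=221, a(4)=-83, a(5)=-493, a(6)=79, a(7)=1649, a(8)=-407, a(9)=-4777, a(10)=1051, a(11)=14501; answer 14501

14501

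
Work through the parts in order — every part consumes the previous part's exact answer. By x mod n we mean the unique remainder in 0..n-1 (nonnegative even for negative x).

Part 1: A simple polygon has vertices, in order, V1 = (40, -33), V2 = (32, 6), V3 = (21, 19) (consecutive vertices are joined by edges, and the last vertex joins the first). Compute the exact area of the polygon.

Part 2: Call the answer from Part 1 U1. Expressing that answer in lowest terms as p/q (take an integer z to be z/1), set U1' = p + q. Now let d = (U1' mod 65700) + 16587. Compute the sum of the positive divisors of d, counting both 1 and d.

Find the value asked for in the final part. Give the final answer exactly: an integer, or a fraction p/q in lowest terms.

33840

Part 1: cross terms: (40*6 - 32*-33)=1296, (32*19 - 21*6)=482, (21*-33 - 40*19)=-1453; twice the area = |325| = 325; area = 325/2; answer 325/2
Part 2: U1 = 325/2; threaded value p + q = 327; d = 16914; 16914 = 2 * 3 * 2819; sigma = (1 + 2) * (1 + 3) * (1 + 2819) = 3 * 4 * 2820 = 33840; answer 33840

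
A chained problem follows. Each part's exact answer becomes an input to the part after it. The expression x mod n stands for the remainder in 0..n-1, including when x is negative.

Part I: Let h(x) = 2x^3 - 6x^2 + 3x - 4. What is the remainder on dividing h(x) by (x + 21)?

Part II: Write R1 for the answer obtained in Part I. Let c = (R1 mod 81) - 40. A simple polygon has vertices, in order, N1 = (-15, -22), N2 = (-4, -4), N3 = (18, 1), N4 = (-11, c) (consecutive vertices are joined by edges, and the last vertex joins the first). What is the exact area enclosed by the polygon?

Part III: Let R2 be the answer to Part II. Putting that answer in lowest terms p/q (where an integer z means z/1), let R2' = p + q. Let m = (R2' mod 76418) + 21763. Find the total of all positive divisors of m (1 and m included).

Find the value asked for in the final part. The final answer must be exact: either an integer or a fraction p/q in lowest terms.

Part I: remainder = value at the root: 2*(-21)^3 - 6*(-21)^2 + 3*(-21)^1 - 4 = (-18522) + (-2646) + (-63) + (-4) = -21235; answer -21235
Part II: R1 = -21235; c = 28; cross terms: (-15*-4 - -4*-22)=-28, (-4*1 - 18*-4)=68, (18*28 - -11*1)=515, (-11*-22 - -15*28)=662; twice the area = |1217| = 1217; area = 1217/2; answer 1217/2
Part III: R2 = 1217/2; threaded value p + q = 1219; m = 22982; 22982 = 2 * 11491; sigma = (1 + 2) * (1 + 11491) = 3 * 11492 = 34476; answer 34476

34476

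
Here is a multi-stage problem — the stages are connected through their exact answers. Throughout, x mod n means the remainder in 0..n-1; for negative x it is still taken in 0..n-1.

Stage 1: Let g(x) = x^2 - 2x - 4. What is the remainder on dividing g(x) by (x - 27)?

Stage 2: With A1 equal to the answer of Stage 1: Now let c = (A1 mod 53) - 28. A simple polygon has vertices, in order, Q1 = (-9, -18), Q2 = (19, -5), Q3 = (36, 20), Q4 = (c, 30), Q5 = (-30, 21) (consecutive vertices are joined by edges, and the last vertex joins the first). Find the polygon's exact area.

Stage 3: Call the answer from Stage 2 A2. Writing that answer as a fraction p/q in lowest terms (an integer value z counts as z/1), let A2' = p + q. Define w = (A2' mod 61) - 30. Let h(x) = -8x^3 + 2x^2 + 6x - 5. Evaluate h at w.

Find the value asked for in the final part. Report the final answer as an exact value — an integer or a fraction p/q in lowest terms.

126095

Stage 1: remainder = value at the root: 1*(27)^2 - 2*(27)^1 - 4 = (729) + (-54) + (-4) = 671; answer 671
Stage 2: A1 = 671; c = 7; cross terms: (-9*-5 - 19*-18)=387, (19*20 - 36*-5)=560, (36*30 - 7*20)=940, (7*21 - -30*30)=1047, (-30*-18 - -9*21)=729; twice the area = |3663| = 3663; area = 3663/2; answer 3663/2
Stage 3: A2 = 3663/2; threaded value p + q = 3665; w = -25; -8*(-25)^3 + 2*(-25)^2 + 6*(-25)^1 - 5 = (125000) + (1250) + (-150) + (-5) = 126095; answer 126095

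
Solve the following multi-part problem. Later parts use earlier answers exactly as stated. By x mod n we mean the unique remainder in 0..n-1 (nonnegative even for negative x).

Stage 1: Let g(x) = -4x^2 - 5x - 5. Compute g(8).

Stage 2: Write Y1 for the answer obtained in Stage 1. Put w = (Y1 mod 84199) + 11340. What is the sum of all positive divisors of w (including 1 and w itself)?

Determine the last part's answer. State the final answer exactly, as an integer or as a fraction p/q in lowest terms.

248976

Stage 1: -4*(8)^2 - 5*(8)^1 - 5 = (-256) + (-40) + (-5) = -301; answer -301
Stage 2: Y1 = -301; w = 95238; 95238 = 2 * 3^2 * 11 * 13 * 37; sigma = (1 + 2) * (1 + 3 + 9) * (1 + 11) * (1 + 13) * (1 + 37) = 3 * 13 * 12 * 14 * 38 = 248976; answer 248976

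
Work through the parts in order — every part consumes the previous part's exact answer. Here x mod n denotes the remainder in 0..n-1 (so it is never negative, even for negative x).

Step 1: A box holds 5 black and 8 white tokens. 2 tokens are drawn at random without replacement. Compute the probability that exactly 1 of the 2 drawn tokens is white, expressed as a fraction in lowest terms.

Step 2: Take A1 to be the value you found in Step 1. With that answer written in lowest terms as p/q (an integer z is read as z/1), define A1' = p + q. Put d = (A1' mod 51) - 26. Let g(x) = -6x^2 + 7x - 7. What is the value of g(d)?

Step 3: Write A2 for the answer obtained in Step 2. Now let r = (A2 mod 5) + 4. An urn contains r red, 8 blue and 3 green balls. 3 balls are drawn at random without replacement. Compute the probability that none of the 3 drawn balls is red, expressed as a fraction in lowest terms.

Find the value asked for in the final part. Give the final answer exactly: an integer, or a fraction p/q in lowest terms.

Step 1: total draws C(13,2) = 78; favorable C(8,1)*C(5,1) = 40; P = 20/39; answer 20/39
Step 2: A1 = 20/39; threaded value p + q = 59; d = -18; -6*(-18)^2 + 7*(-18)^1 - 7 = (-1944) + (-126) + (-7) = -2077; answer -2077
Step 3: A2 = -2077; r = 7; total draws C(18,3) = 816; favorable C(11,3) = 165; P = 55/272; answer 55/272

55/272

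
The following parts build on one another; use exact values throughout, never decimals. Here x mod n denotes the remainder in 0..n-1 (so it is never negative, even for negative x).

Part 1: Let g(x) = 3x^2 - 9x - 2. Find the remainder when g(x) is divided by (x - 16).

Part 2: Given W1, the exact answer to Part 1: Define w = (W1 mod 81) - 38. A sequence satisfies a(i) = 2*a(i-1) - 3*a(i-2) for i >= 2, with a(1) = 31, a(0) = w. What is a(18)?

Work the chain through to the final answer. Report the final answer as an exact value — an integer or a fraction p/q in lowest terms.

-221941

Part 1: remainder = value at the root: 3*(16)^2 - 9*(16)^1 - 2 = (768) + (-144) + (-2) = 622; answer 622
Part 2: W1 = 622; w = 17; a(2) = 2*(31) - 3*(17) = 11; iterating: a(2)=11, a(3)=-71, a(4)=-175, a(5)=-137, a(6)=251, a(7)=913, a(8)=1073, a(9)=-593, a(10)=-4405, a(11)=-7031, a(12)=-847, a(13)=19399, a(14)=41339, a(15)=24481, a(16)=-75055, a(17)=-223553, a(18)=-221941; answer -221941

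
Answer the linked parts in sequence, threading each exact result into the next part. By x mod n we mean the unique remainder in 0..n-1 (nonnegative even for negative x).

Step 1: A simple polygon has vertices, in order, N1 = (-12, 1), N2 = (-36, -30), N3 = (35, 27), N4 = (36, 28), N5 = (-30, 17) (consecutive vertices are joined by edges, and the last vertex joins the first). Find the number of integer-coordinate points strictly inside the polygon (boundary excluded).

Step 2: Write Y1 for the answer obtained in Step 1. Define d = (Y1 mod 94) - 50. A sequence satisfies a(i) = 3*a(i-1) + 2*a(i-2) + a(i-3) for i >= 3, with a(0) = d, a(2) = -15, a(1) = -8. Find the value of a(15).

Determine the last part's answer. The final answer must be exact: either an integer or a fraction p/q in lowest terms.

Step 1: cross terms: (-12*-30 - -36*1)=396, (-36*27 - 35*-30)=78, (35*28 - 36*27)=8, (36*17 - -30*28)=1452, (-30*1 - -12*17)=174; twice the area = |2108| = 2108; area = 1054; boundary points = 1 + 1 + 1 + 11 + 2 = 16; strictly interior points = area - boundary/2 + 1 = 1047; answer 1047
Step 2: Y1 = 1047; d = -37; a(3) = 3*(-15) + 2*(-8) + 1*(-37) = -98; iterating: a(3)=-98, a(4)=-332, a(5)=-1207, a(6)=-4383, a(7)=-15895, a(8)=-57658, a(9)=-209147, a(10)=-758652, a(11)=-2751908, a(12)=-9982175, a(13)=-36208993, a(14)=-131343237, a(15)=-476429872; answer -476429872

-476429872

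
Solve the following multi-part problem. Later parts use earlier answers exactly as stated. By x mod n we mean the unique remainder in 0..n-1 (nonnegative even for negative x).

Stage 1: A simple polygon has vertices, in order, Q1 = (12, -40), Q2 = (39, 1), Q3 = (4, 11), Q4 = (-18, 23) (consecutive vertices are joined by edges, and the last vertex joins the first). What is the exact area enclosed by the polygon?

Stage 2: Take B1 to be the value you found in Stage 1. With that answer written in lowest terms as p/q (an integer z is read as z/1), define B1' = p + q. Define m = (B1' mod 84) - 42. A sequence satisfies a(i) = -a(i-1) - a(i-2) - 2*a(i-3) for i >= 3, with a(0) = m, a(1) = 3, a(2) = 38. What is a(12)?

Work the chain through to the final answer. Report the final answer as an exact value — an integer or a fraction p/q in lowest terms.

263

Stage 1: cross terms: (12*1 - 39*-40)=1572, (39*11 - 4*1)=425, (4*23 - -18*11)=290, (-18*-40 - 12*23)=444; twice the area = |2731| = 2731; area = 2731/2; answer 2731/2
Stage 2: B1 = 2731/2; threaded value p + q = 2733; m = 3; a(3) = -1*(38) - 1*(3) - 2*(3) = -47; iterating: a(3)=-47, a(4)=3, a(5)=-32, a(6)=123, a(7)=-97, a(8)=38, a(9)=-187, a(10)=343, a(11)=-232, a(12)=263; answer 263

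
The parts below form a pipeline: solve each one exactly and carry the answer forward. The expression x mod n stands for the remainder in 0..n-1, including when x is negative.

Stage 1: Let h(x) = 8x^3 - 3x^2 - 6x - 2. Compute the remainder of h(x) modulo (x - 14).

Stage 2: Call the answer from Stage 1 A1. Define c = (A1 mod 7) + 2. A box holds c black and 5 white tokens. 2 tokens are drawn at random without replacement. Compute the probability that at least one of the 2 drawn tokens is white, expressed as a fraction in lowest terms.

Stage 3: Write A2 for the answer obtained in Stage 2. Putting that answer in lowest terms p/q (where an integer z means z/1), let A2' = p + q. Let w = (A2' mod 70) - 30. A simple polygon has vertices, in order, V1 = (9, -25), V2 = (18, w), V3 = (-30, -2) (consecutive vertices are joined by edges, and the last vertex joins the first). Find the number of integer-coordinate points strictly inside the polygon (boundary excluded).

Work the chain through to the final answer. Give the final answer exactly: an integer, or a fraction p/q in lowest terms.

Stage 1: remainder = value at the root: 8*(14)^3 - 3*(14)^2 - 6*(14)^1 - 2 = (21952) + (-588) + (-84) + (-2) = 21278; answer 21278
Stage 2: A1 = 21278; c = 7; total draws C(12,2) = 66; complement C(7,2) = 21; favorable 66 - 21 = 45; P = 15/22; answer 15/22
Stage 3: A2 = 15/22; threaded value p + q = 37; w = 7; cross terms: (9*7 - 18*-25)=513, (18*-2 - -30*7)=174, (-30*-25 - 9*-2)=768; twice the area = |1455| = 1455; area = 1455/2; boundary points = 1 + 3 + 1 = 5; strictly interior points = area - boundary/2 + 1 = 726; answer 726

726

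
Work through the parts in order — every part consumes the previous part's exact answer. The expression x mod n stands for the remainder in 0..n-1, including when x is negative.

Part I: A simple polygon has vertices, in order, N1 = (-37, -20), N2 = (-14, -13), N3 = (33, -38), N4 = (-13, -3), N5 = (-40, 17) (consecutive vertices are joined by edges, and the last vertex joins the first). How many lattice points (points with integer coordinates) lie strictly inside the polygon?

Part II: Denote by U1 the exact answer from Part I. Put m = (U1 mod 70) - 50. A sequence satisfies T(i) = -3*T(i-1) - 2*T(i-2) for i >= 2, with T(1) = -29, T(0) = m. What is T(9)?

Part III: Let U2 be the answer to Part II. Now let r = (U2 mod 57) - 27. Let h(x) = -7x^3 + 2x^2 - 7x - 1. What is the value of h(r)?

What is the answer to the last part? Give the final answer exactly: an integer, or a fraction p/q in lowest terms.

Part I: cross terms: (-37*-13 - -14*-20)=201, (-14*-38 - 33*-13)=961, (33*-3 - -13*-38)=-593, (-13*17 - -40*-3)=-341, (-40*-20 - -37*17)=1429; twice the area = |1657| = 1657; area = 1657/2; boundary points = 1 + 1 + 1 + 1 + 1 = 5; strictly interior points = area - boundary/2 + 1 = 827; answer 827
Part II: U1 = 827; m = 7; T(2) = -3*(-29) - 2*(7) = 73; iterating: T(2)=73, T(3)=-161, T(4)=337, T(5)=-689, T(6)=1393, T(7)=-2801, T(8)=5617, T(9)=-11249; answer -11249
Part III: U2 = -11249; r = 10; -7*(10)^3 + 2*(10)^2 - 7*(10)^1 - 1 = (-7000) + (200) + (-70) + (-1) = -6871; answer -6871

-6871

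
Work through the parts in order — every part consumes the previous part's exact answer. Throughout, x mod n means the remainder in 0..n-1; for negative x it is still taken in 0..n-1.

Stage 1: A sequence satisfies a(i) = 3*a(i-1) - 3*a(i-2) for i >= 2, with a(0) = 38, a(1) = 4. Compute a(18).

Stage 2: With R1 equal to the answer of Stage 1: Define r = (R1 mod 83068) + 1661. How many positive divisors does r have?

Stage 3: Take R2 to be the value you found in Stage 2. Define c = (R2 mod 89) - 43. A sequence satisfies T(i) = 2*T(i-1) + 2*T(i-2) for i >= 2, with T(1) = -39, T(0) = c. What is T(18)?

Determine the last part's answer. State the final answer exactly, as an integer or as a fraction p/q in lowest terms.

-1341486080

Stage 1: a(2) = 3*(4) - 3*(38) = -102; iterating: a(2)=-102, a(3)=-318, a(4)=-648, a(5)=-990, a(6)=-1026, a(7)=-108, a(8)=2754, a(9)=8586, a(10)=17496, a(11)=26730, a(12)=27702, a(13)=2916, a(14)=-74358, a(15)=-231822, a(16)=-472392, a(17)=-721710, a(18)=-747954; answer -747954
Stage 2: R1 = -747954; r = 84387; 84387 = 3 * 23 * 1223; number of divisors = (1+1) * (1+1) * (1+1) = 8; answer 8
Stage 3: R2 = 8; c = -35; T(2) = 2*(-39) + 2*(-35) = -148; iterating: T(2)=-148, T(3)=-374, T(4)=-1044, T(5)=-2836, T(6)=-7760, T(7)=-21192, T(8)=-57904, T(9)=-158192, T(10)=-432192, T(11)=-1180768, T(12)=-3225920, T(13)=-8813376, T(14)=-24078592, T(15)=-65783936, T(16)=-179725056, T(17)=-491017984, T(18)=-1341486080; answer -1341486080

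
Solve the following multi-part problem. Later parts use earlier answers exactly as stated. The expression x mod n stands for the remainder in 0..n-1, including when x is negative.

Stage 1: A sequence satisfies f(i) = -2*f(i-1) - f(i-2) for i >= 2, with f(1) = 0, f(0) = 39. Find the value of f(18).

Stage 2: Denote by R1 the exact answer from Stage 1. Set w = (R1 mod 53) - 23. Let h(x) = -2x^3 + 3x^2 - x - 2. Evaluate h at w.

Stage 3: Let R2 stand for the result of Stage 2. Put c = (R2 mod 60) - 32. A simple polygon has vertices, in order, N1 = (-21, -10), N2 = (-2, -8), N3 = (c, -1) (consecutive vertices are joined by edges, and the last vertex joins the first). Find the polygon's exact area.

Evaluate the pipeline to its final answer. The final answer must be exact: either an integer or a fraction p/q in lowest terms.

Stage 1: f(2) = -2*(0) - 1*(39) = -39; iterating: f(2)=-39, f(3)=78, f(4)=-117, f(5)=156, f(6)=-195, f(7)=234, f(8)=-273, f(9)=312, f(10)=-351, f(11)=390, f(12)=-429, f(13)=468, f(14)=-507, f(15)=546, f(16)=-585, f(17)=624, f(18)=-663; answer -663
Stage 2: R1 = -663; w = 3; -2*(3)^3 + 3*(3)^2 - 1*(3)^1 - 2 = (-54) + (27) + (-3) + (-2) = -32; answer -32
Stage 3: R2 = -32; c = -4; cross terms: (-21*-8 - -2*-10)=148, (-2*-1 - -4*-8)=-30, (-4*-10 - -21*-1)=19; twice the area = |137| = 137; area = 137/2; answer 137/2

137/2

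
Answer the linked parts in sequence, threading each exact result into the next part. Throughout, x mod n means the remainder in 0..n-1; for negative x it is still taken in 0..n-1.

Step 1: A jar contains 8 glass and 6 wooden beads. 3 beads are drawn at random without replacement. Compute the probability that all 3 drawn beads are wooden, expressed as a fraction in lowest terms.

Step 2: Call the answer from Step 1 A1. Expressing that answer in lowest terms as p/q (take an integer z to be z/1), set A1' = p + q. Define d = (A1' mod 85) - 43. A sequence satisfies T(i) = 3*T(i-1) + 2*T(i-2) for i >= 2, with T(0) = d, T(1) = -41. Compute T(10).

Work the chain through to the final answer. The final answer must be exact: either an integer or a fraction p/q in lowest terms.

Step 1: total draws C(14,3) = 364; favorable C(6,3) = 20; P = 5/91; answer 5/91
Step 2: A1 = 5/91; threaded value p + q = 96; d = -32; T(2) = 3*(-41) + 2*(-32) = -187; iterating: T(2)=-187, T(3)=-643, T(4)=-2303, T(5)=-8195, T(6)=-29191, T(7)=-103963, T(8)=-370271, T(9)=-1318739, T(10)=-4696759; answer -4696759

-4696759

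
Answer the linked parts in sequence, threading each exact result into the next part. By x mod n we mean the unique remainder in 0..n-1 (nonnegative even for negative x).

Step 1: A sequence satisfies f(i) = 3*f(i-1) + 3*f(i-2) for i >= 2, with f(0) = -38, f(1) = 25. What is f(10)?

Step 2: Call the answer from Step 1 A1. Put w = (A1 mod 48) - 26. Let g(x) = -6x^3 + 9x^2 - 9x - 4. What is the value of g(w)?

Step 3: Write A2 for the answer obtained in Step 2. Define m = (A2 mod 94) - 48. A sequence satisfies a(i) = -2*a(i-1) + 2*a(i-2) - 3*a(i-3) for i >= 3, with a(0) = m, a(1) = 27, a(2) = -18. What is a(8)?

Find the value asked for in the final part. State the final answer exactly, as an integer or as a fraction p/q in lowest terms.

-8586

Step 1: f(2) = 3*(25) + 3*(-38) = -39; iterating: f(2)=-39, f(3)=-42, f(4)=-243, f(5)=-855, f(6)=-3294, f(7)=-12447, f(8)=-47223, f(9)=-179010, f(10)=-678699; answer -678699
Step 2: A1 = -678699; w = -5; -6*(-5)^3 + 9*(-5)^2 - 9*(-5)^1 - 4 = (750) + (225) + (45) + (-4) = 1016; answer 1016
Step 3: A2 = 1016; m = 28; a(3) = -2*(-18) + 2*(27) - 3*(28) = 6; iterating: a(3)=6, a(4)=-129, a(5)=324, a(6)=-924, a(7)=2883, a(8)=-8586; answer -8586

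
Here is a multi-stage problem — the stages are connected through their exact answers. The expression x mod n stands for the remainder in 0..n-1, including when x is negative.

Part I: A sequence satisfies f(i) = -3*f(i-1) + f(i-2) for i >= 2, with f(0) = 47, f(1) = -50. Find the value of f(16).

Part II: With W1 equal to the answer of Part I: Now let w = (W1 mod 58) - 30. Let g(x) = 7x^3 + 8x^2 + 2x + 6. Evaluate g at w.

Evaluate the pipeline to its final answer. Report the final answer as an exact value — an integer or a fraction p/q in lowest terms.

-92202

Part I: f(2) = -3*(-50) + 1*(47) = 197; iterating: f(2)=197, f(3)=-641, f(4)=2120, f(5)=-7001, f(6)=23123, f(7)=-76370, f(8)=252233, f(9)=-833069, f(10)=2751440, f(11)=-9087389, f(12)=30013607, f(13)=-99128210, f(14)=327398237, f(15)=-1081322921, f(16)=3571367000; answer 3571367000
Part II: W1 = 3571367000; w = -24; 7*(-24)^3 + 8*(-24)^2 + 2*(-24)^1 + 6 = (-96768) + (4608) + (-48) + (6) = -92202; answer -92202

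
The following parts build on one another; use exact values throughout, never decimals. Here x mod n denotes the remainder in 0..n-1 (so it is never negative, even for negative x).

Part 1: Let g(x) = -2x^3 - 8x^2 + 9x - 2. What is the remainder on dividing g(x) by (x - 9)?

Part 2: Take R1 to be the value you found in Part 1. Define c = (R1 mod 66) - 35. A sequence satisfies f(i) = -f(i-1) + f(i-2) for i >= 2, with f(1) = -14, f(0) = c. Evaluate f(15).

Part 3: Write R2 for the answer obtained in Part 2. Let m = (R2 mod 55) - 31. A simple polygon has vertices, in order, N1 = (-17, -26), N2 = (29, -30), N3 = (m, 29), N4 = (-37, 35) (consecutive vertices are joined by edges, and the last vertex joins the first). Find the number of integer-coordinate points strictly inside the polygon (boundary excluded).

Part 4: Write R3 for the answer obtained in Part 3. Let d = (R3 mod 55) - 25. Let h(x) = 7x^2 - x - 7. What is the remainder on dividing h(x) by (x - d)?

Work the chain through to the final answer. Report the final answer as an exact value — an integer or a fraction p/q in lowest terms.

1163

Part 1: remainder = value at the root: -2*(9)^3 - 8*(9)^2 + 9*(9)^1 - 2 = (-1458) + (-648) + (81) + (-2) = -2027; answer -2027
Part 2: R1 = -2027; c = -16; f(2) = -1*(-14) + 1*(-16) = -2; iterating: f(2)=-2, f(3)=-12, f(4)=10, f(5)=-22, f(6)=32, f(7)=-54, f(8)=86, f(9)=-140, f(10)=226, f(11)=-366, f(12)=592, f(13)=-958, f(14)=1550, f(15)=-2508; answer -2508
Part 3: R2 = -2508; m = -9; cross terms: (-17*-30 - 29*-26)=1264, (29*29 - -9*-30)=571, (-9*35 - -37*29)=758, (-37*-26 - -17*35)=1557; twice the area = |4150| = 4150; area = 2075; boundary points = 2 + 1 + 2 + 1 = 6; strictly interior points = area - boundary/2 + 1 = 2073; answer 2073
Part 4: R3 = 2073; d = 13; remainder = value at the root: 7*(13)^2 - 1*(13)^1 - 7 = (1183) + (-13) + (-7) = 1163; answer 1163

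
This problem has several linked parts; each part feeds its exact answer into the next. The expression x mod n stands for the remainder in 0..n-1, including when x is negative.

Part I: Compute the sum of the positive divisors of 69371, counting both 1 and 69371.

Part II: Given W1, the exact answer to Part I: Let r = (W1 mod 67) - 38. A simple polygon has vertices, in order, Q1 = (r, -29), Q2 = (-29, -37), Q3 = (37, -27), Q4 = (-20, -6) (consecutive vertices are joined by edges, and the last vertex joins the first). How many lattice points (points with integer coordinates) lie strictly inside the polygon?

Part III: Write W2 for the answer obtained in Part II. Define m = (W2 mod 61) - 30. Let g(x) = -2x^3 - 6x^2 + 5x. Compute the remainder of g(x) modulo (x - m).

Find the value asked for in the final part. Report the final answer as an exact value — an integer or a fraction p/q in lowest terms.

48450

Part I: 69371 is prime, so its only divisors are 1 and 69371; sigma = 1 + 69371 = 69372; answer 69372
Part II: W1 = 69372; r = -11; cross terms: (-11*-37 - -29*-29)=-434, (-29*-27 - 37*-37)=2152, (37*-6 - -20*-27)=-762, (-20*-29 - -11*-6)=514; twice the area = |1470| = 1470; area = 735; boundary points = 2 + 2 + 3 + 1 = 8; strictly interior points = area - boundary/2 + 1 = 732; answer 732
Part III: W2 = 732; m = -30; remainder = value at the root: -2*(-30)^3 - 6*(-30)^2 + 5*(-30)^1 = (54000) + (-5400) + (-150) = 48450; answer 48450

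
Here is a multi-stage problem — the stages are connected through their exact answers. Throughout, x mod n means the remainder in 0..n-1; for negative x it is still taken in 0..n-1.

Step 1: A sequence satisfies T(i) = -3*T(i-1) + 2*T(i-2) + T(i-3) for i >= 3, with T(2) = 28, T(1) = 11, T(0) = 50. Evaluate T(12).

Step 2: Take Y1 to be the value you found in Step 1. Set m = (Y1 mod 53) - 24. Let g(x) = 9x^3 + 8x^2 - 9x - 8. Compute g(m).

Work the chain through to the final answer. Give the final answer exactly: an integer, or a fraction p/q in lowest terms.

-119600

Step 1: T(3) = -3*(28) + 2*(11) + 1*(50) = -12; iterating: T(3)=-12, T(4)=103, T(5)=-305, T(6)=1109, T(7)=-3834, T(8)=13415, T(9)=-46804, T(10)=163408, T(11)=-570417, T(12)=1991263; answer 1991263
Step 2: Y1 = 1991263; m = -24; 9*(-24)^3 + 8*(-24)^2 - 9*(-24)^1 - 8 = (-124416) + (4608) + (216) + (-8) = -119600; answer -119600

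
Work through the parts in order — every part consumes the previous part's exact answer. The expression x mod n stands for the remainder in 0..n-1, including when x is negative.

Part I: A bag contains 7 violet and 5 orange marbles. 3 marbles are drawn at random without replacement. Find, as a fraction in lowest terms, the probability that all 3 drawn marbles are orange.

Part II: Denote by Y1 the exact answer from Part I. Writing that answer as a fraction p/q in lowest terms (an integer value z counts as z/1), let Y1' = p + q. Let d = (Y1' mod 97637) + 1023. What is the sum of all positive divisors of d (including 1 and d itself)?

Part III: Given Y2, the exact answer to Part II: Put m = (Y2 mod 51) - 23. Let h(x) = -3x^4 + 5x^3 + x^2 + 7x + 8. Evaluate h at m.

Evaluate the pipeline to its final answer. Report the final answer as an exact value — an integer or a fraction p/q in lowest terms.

-356166

Part I: total draws C(12,3) = 220; favorable C(5,3) = 10; P = 1/22; answer 1/22
Part II: Y1 = 1/22; threaded value p + q = 23; d = 1046; 1046 = 2 * 523; sigma = (1 + 2) * (1 + 523) = 3 * 524 = 1572; answer 1572
Part III: Y2 = 1572; m = 19; -3*(19)^4 + 5*(19)^3 + 1*(19)^2 + 7*(19)^1 + 8 = (-390963) + (34295) + (361) + (133) + (8) = -356166; answer -356166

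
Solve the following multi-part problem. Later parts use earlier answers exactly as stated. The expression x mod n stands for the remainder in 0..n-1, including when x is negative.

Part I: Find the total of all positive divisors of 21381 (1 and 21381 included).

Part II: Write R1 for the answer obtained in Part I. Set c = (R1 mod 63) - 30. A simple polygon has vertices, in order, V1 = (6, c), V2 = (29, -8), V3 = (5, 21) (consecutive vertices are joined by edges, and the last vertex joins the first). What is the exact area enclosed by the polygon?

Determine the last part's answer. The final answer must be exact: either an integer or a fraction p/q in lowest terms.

331/2

Part I: 21381 = 3 * 7127; sigma = (1 + 3) * (1 + 7127) = 4 * 7128 = 28512; answer 28512
Part II: R1 = 28512; c = 6; cross terms: (6*-8 - 29*6)=-222, (29*21 - 5*-8)=649, (5*6 - 6*21)=-96; twice the area = |331| = 331; area = 331/2; answer 331/2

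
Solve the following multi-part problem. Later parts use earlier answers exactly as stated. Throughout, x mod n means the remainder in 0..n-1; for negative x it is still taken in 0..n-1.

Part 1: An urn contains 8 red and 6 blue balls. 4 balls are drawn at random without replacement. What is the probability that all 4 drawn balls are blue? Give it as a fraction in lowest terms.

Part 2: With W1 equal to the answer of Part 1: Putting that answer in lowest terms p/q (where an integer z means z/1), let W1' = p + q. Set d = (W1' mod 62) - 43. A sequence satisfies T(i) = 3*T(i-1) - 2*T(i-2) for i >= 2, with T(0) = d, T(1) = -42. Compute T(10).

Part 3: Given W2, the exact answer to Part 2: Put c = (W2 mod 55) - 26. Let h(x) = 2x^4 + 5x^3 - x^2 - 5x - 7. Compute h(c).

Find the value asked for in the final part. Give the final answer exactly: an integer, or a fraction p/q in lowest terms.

Part 1: total draws C(14,4) = 1001; favorable C(6,4) = 15; P = 15/1001; answer 15/1001
Part 2: W1 = 15/1001; threaded value p + q = 1016; d = -19; T(2) = 3*(-42) - 2*(-19) = -88; iterating: T(2)=-88, T(3)=-180, T(4)=-364, T(5)=-732, T(6)=-1468, T(7)=-2940, T(8)=-5884, T(9)=-11772, T(10)=-23548; answer -23548
Part 3: W2 = -23548; c = 21; 2*(21)^4 + 5*(21)^3 - 1*(21)^2 - 5*(21)^1 - 7 = (388962) + (46305) + (-441) + (-105) + (-7) = 434714; answer 434714

434714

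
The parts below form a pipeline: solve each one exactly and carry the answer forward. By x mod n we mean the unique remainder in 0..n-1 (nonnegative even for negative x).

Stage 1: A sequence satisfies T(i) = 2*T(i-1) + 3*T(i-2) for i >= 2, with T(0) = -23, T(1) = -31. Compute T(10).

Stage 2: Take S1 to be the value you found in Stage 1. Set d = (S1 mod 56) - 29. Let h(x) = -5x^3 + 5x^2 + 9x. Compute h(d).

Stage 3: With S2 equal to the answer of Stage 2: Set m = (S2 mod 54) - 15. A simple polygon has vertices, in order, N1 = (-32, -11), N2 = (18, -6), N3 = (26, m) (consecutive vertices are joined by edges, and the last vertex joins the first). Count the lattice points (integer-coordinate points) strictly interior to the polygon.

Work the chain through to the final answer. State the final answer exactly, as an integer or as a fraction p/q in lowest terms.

Stage 1: T(2) = 2*(-31) + 3*(-23) = -131; iterating: T(2)=-131, T(3)=-355, T(4)=-1103, T(5)=-3271, T(6)=-9851, T(7)=-29515, T(8)=-88583, T(9)=-265711, T(10)=-797171; answer -797171
Stage 2: S1 = -797171; d = 16; -5*(16)^3 + 5*(16)^2 + 9*(16)^1 = (-20480) + (1280) + (144) = -19056; answer -19056
Stage 3: S2 = -19056; m = -9; cross terms: (-32*-6 - 18*-11)=390, (18*-9 - 26*-6)=-6, (26*-11 - -32*-9)=-574; twice the area = |-190| = 190; area = 95; boundary points = 5 + 1 + 2 = 8; strictly interior points = area - boundary/2 + 1 = 92; answer 92

92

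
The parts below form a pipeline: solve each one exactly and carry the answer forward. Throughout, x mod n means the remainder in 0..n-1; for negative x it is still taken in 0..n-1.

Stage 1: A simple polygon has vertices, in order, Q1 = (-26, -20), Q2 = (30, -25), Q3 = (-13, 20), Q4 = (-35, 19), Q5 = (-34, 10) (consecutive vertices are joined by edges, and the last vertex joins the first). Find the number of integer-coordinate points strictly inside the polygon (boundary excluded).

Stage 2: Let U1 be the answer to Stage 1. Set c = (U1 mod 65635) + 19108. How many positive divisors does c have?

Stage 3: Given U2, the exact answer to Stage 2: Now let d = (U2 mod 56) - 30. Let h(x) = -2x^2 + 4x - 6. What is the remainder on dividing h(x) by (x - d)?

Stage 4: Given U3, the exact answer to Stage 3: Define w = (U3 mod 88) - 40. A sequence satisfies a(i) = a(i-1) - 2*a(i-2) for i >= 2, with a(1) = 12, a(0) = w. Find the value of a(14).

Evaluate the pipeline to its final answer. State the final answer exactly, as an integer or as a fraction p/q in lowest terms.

-1008

Stage 1: cross terms: (-26*-25 - 30*-20)=1250, (30*20 - -13*-25)=275, (-13*19 - -35*20)=453, (-35*10 - -34*19)=296, (-34*-20 - -26*10)=940; twice the area = |3214| = 3214; area = 1607; boundary points = 1 + 1 + 1 + 1 + 2 = 6; strictly interior points = area - boundary/2 + 1 = 1605; answer 1605
Stage 2: U1 = 1605; c = 20713; 20713 = 7 * 11 * 269; number of divisors = (1+1) * (1+1) * (1+1) = 8; answer 8
Stage 3: U2 = 8; d = -22; remainder = value at the root: -2*(-22)^2 + 4*(-22)^1 - 6 = (-968) + (-88) + (-6) = -1062; answer -1062
Stage 4: U3 = -1062; w = 42; a(2) = 1*(12) - 2*(42) = -72; iterating: a(2)=-72, a(3)=-96, a(4)=48, a(5)=240, a(6)=144, a(7)=-336, a(8)=-624, a(9)=48, a(10)=1296, a(11)=1200, a(12)=-1392, a(13)=-3792, a(14)=-1008; answer -1008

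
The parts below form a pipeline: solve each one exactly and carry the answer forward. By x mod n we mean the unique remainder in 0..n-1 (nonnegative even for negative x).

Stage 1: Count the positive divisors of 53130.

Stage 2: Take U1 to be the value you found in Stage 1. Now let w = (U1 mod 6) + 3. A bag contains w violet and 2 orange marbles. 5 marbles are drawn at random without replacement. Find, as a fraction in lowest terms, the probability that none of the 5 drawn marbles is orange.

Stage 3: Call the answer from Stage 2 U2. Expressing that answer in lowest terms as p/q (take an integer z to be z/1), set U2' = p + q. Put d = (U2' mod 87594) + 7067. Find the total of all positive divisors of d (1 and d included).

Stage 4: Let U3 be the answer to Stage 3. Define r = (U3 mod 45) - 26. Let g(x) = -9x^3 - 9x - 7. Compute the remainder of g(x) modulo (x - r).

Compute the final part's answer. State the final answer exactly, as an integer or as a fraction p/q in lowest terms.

158411

Stage 1: 53130 = 2 * 3 * 5 * 7 * 11 * 23; number of divisors = (1+1) * (1+1) * (1+1) * (1+1) * (1+1) * (1+1) = 64; answer 64
Stage 2: U1 = 64; w = 7; total draws C(9,5) = 126; favorable C(7,5) = 21; P = 1/6; answer 1/6
Stage 3: U2 = 1/6; threaded value p + q = 7; d = 7074; 7074 = 2 * 3^3 * 131; sigma = (1 + 2) * (1 + 3 + 9 + 27) * (1 + 131) = 3 * 40 * 132 = 15840; answer 15840
Stage 4: U3 = 15840; r = -26; remainder = value at the root: -9*(-26)^3 - 9*(-26)^1 - 7 = (158184) + (234) + (-7) = 158411; answer 158411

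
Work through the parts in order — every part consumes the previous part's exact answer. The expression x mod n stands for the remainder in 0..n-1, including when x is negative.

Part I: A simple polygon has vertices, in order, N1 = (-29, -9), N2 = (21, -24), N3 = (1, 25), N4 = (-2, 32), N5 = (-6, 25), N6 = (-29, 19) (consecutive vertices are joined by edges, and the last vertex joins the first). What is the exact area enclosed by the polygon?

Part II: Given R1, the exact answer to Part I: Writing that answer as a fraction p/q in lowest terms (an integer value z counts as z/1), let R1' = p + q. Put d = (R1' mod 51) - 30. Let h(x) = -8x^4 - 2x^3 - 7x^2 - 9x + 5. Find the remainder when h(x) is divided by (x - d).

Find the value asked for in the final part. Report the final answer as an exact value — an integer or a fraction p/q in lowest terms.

Part I: cross terms: (-29*-24 - 21*-9)=885, (21*25 - 1*-24)=549, (1*32 - -2*25)=82, (-2*25 - -6*32)=142, (-6*19 - -29*25)=611, (-29*-9 - -29*19)=812; twice the area = |3081| = 3081; area = 3081/2; answer 3081/2
Part II: R1 = 3081/2; threaded value p + q = 3083; d = -7; remainder = value at the root: -8*(-7)^4 - 2*(-7)^3 - 7*(-7)^2 - 9*(-7)^1 + 5 = (-19208) + (686) + (-343) + (63) + (5) = -18797; answer -18797

-18797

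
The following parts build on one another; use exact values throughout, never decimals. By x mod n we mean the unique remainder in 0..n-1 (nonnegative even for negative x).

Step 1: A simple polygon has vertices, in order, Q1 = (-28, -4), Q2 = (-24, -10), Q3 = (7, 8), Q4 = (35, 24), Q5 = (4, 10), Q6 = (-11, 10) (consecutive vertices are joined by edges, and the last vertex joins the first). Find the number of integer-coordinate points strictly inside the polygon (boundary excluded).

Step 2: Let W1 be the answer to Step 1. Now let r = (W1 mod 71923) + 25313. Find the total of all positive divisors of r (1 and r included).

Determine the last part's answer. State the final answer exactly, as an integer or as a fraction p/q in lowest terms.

47424

Step 1: cross terms: (-28*-10 - -24*-4)=184, (-24*8 - 7*-10)=-122, (7*24 - 35*8)=-112, (35*10 - 4*24)=254, (4*10 - -11*10)=150, (-11*-4 - -28*10)=324; twice the area = |678| = 678; area = 339; boundary points = 2 + 1 + 4 + 1 + 15 + 1 = 24; strictly interior points = area - boundary/2 + 1 = 328; answer 328
Step 2: W1 = 328; r = 25641; 25641 = 3^2 * 7 * 11 * 37; sigma = (1 + 3 + 9) * (1 + 7) * (1 + 11) * (1 + 37) = 13 * 8 * 12 * 38 = 47424; answer 47424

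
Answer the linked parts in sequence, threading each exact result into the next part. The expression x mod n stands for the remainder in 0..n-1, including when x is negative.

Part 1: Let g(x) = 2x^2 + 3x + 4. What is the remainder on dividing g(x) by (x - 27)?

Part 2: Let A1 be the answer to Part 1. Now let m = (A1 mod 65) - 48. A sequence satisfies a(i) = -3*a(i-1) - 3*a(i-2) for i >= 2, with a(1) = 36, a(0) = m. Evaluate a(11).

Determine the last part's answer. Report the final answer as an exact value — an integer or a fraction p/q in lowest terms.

Part 1: remainder = value at the root: 2*(27)^2 + 3*(27)^1 + 4 = (1458) + (81) + (4) = 1543; answer 1543
Part 2: A1 = 1543; m = 0; a(2) = -3*(36) - 3*(0) = -108; iterating: a(2)=-108, a(3)=216, a(4)=-324, a(5)=324, a(6)=0, a(7)=-972, a(8)=2916, a(9)=-5832, a(10)=8748, a(11)=-8748; answer -8748

-8748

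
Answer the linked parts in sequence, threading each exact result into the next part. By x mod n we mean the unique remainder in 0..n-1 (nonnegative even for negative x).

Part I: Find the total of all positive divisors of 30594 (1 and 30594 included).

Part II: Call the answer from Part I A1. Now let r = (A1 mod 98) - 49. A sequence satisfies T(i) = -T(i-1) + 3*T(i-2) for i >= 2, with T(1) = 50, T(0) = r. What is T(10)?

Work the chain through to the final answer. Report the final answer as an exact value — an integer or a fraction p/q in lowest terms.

Part I: 30594 = 2 * 3 * 5099; sigma = (1 + 2) * (1 + 3) * (1 + 5099) = 3 * 4 * 5100 = 61200; answer 61200
Part II: A1 = 61200; r = -1; T(2) = -1*(50) + 3*(-1) = -53; iterating: T(2)=-53, T(3)=203, T(4)=-362, T(5)=971, T(6)=-2057, T(7)=4970, T(8)=-11141, T(9)=26051, T(10)=-59474; answer -59474

-59474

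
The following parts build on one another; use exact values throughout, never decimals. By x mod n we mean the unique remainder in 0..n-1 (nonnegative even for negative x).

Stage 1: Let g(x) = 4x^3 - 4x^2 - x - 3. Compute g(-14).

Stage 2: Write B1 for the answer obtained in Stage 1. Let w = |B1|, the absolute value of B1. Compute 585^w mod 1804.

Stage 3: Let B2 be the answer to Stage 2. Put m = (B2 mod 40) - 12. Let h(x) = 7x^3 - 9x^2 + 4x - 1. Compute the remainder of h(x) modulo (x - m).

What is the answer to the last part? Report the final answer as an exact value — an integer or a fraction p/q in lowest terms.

60941

Stage 1: 4*(-14)^3 - 4*(-14)^2 - 1*(-14)^1 - 3 = (-10976) + (-784) + (14) + (-3) = -11749; answer -11749
Stage 2: B1 = -11749; w = 11749; squarings mod 1804: 585^1=585, 585^2=1269, 585^4=1193, 585^8=1697, 585^16=625, 585^32=961, 585^64=1677, 585^128=1697, 585^256=625, 585^512=961, 585^1024=1677, 585^2048=1697, 585^4096=625, 585^8192=961; 585^11749 = 585^1 * 585^4 * 585^32 * 585^64 * 585^128 * 585^256 * 585^1024 * 585^2048 * 585^8192 = 193 (mod 1804); answer 193
Stage 3: B2 = 193; m = 21; remainder = value at the root: 7*(21)^3 - 9*(21)^2 + 4*(21)^1 - 1 = (64827) + (-3969) + (84) + (-1) = 60941; answer 60941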